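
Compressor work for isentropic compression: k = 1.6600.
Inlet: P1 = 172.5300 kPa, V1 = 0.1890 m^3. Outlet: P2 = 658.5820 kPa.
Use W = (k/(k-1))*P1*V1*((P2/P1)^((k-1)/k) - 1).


(k-1)/k = 0.3976
(P2/P1)^exp = 1.7033
W = 2.5152 * 172.5300 * 0.1890 * (1.7033 - 1) = 57.6824 kJ

57.6824 kJ


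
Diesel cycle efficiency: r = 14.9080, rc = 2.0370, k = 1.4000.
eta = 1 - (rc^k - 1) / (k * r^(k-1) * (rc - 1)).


r^(k-1) = 2.9469
rc^k = 2.7076
eta = 0.6009 = 60.0868%

60.0868%


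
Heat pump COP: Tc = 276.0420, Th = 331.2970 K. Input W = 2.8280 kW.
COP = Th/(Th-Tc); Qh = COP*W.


COP = 331.2970 / 55.2550 = 5.9958
Qh = 5.9958 * 2.8280 = 16.9561 kW

COP = 5.9958, Qh = 16.9561 kW


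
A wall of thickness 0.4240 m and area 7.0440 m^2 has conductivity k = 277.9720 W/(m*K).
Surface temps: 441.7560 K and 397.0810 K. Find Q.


dT = 44.6750 K
Q = 277.9720 * 7.0440 * 44.6750 / 0.4240 = 206309.4417 W

206309.4417 W


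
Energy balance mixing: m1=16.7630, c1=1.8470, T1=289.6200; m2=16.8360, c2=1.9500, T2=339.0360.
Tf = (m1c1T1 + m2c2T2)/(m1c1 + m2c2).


num = 20097.6201
den = 63.7915
Tf = 315.0519 K

315.0519 K


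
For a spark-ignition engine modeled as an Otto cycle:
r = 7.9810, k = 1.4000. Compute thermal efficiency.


r^(k-1) = 2.2952
eta = 1 - 1/2.2952 = 0.5643 = 56.4311%

56.4311%


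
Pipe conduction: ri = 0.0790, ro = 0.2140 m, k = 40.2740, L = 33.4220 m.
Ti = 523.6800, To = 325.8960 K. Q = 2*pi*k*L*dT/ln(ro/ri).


dT = 197.7840 K
ln(ro/ri) = 0.9965
Q = 2*pi*40.2740*33.4220*197.7840 / 0.9965 = 1678566.8738 W

1678566.8738 W


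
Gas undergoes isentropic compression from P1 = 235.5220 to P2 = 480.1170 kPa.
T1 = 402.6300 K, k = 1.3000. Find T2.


(k-1)/k = 0.2308
(P2/P1)^exp = 1.1786
T2 = 402.6300 * 1.1786 = 474.5551 K

474.5551 K


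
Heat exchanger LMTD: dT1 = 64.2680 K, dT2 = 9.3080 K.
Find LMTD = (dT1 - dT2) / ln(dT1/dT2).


dT1/dT2 = 6.9046
ln(dT1/dT2) = 1.9322
LMTD = 54.9600 / 1.9322 = 28.4444 K

28.4444 K


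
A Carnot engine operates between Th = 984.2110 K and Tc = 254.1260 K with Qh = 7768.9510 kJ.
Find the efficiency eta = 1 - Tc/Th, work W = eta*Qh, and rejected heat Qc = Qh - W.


eta = 1 - 254.1260/984.2110 = 0.7418
W = 0.7418 * 7768.9510 = 5762.9864 kJ
Qc = 7768.9510 - 5762.9864 = 2005.9646 kJ

eta = 74.1797%, W = 5762.9864 kJ, Qc = 2005.9646 kJ


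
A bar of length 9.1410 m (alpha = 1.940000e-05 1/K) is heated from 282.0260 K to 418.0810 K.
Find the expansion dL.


dT = 136.0550 K
dL = 1.940000e-05 * 9.1410 * 136.0550 = 0.024127 m
L_final = 9.165127 m

dL = 0.024127 m


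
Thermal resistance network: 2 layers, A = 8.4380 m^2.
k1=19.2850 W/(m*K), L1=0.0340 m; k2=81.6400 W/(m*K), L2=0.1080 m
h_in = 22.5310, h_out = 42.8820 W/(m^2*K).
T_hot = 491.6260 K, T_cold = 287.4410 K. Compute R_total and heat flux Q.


R_conv_in = 1/(22.5310*8.4380) = 0.0053
R_1 = 0.0340/(19.2850*8.4380) = 0.0002
R_2 = 0.1080/(81.6400*8.4380) = 0.0002
R_conv_out = 1/(42.8820*8.4380) = 0.0028
R_total = 0.0084 K/W
Q = 204.1850 / 0.0084 = 24338.7074 W

R_total = 0.0084 K/W, Q = 24338.7074 W


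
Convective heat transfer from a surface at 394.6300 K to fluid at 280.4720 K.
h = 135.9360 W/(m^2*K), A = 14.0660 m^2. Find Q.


dT = 114.1580 K
Q = 135.9360 * 14.0660 * 114.1580 = 218278.7464 W

218278.7464 W


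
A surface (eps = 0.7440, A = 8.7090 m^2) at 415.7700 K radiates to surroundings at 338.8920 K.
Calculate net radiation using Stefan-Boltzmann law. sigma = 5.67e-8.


T^4 = 2.9882e+10
Tsurr^4 = 1.3190e+10
Q = 0.7440 * 5.67e-8 * 8.7090 * 1.6692e+10 = 6132.4998 W

6132.4998 W


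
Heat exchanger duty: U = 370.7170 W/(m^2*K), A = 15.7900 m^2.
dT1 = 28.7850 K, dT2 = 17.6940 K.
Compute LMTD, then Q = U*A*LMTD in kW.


LMTD = 22.7915 K
Q = 370.7170 * 15.7900 * 22.7915 = 133412.8040 W = 133.4128 kW

133.4128 kW


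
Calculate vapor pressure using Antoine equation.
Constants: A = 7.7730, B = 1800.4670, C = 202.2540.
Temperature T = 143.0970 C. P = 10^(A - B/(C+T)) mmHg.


C+T = 345.3510
B/(C+T) = 5.2134
log10(P) = 7.7730 - 5.2134 = 2.5596
P = 10^2.5596 = 362.7097 mmHg

362.7097 mmHg


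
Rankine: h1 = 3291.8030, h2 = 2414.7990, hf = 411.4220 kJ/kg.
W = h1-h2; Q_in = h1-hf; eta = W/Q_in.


W = 877.0040 kJ/kg
Q_in = 2880.3810 kJ/kg
eta = 0.3045 = 30.4475%

eta = 30.4475%


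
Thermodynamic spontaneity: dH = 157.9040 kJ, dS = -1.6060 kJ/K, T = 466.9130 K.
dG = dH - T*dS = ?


T*dS = 466.9130 * -1.6060 = -749.8623 kJ
dG = 157.9040 + 749.8623 = 907.7663 kJ (non-spontaneous)

dG = 907.7663 kJ, non-spontaneous


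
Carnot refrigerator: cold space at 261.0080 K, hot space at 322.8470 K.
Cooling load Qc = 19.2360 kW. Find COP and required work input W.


COP = 261.0080 / 61.8390 = 4.2208
W = 19.2360 / 4.2208 = 4.5575 kW

COP = 4.2208, W = 4.5575 kW


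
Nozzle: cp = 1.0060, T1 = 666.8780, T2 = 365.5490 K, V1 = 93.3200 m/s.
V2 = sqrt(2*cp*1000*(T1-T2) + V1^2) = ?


dT = 301.3290 K
2*cp*1000*dT = 606273.9480
V1^2 = 8708.6224
V2 = sqrt(614982.5704) = 784.2082 m/s

784.2082 m/s


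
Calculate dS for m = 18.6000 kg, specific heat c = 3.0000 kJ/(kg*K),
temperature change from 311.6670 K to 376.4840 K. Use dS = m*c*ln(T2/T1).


T2/T1 = 1.2080
ln(T2/T1) = 0.1889
dS = 18.6000 * 3.0000 * 0.1889 = 10.5429 kJ/K

10.5429 kJ/K


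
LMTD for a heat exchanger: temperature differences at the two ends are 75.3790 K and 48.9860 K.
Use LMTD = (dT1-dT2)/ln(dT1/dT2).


dT1/dT2 = 1.5388
ln(dT1/dT2) = 0.4310
LMTD = 26.3930 / 0.4310 = 61.2375 K

61.2375 K


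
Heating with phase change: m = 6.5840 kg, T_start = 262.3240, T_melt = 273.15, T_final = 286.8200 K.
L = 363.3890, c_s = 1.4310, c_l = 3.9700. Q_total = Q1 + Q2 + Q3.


Q1 (sensible, solid) = 6.5840 * 1.4310 * 10.8260 = 101.9994 kJ
Q2 (latent) = 6.5840 * 363.3890 = 2392.5532 kJ
Q3 (sensible, liquid) = 6.5840 * 3.9700 * 13.6700 = 357.3130 kJ
Q_total = 2851.8656 kJ

2851.8656 kJ


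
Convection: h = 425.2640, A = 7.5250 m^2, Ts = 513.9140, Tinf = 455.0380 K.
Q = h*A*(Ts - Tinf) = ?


dT = 58.8760 K
Q = 425.2640 * 7.5250 * 58.8760 = 188409.7706 W

188409.7706 W


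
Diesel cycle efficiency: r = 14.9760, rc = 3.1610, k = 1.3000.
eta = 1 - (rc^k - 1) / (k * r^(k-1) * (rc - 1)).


r^(k-1) = 2.2523
rc^k = 4.4645
eta = 0.4525 = 45.2452%

45.2452%


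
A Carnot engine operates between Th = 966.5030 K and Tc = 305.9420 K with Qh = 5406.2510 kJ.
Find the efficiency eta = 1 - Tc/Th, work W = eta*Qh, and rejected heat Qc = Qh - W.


eta = 1 - 305.9420/966.5030 = 0.6835
W = 0.6835 * 5406.2510 = 3694.9276 kJ
Qc = 5406.2510 - 3694.9276 = 1711.3234 kJ

eta = 68.3455%, W = 3694.9276 kJ, Qc = 1711.3234 kJ


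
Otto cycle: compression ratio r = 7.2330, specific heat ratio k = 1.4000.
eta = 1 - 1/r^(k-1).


r^(k-1) = 2.2066
eta = 1 - 1/2.2066 = 0.5468 = 54.6818%

54.6818%


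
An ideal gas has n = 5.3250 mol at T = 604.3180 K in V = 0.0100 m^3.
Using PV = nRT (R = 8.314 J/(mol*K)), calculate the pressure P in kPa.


P = nRT/V = 5.3250 * 8.314 * 604.3180 / 0.0100
= 26754.3967 / 0.0100 = 2675439.6712 Pa = 2675.4397 kPa

2675.4397 kPa


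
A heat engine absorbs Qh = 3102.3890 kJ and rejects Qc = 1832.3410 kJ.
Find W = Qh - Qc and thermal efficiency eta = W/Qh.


W = 3102.3890 - 1832.3410 = 1270.0480 kJ
eta = 1270.0480 / 3102.3890 = 0.4094 = 40.9377%

W = 1270.0480 kJ, eta = 40.9377%


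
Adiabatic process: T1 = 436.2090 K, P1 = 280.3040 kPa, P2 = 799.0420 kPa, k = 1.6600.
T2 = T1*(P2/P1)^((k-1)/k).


(k-1)/k = 0.3976
(P2/P1)^exp = 1.5166
T2 = 436.2090 * 1.5166 = 661.5680 K

661.5680 K


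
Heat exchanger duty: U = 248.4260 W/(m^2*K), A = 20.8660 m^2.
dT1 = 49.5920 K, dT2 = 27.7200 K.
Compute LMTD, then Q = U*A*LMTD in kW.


LMTD = 37.6017 K
Q = 248.4260 * 20.8660 * 37.6017 = 194914.4706 W = 194.9145 kW

194.9145 kW


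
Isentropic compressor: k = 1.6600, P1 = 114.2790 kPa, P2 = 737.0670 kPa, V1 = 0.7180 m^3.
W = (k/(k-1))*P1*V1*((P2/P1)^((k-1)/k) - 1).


(k-1)/k = 0.3976
(P2/P1)^exp = 2.0983
W = 2.5152 * 114.2790 * 0.7180 * (2.0983 - 1) = 226.6585 kJ

226.6585 kJ


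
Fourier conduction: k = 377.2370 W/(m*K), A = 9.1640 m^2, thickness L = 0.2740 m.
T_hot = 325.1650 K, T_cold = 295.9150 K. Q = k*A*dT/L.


dT = 29.2500 K
Q = 377.2370 * 9.1640 * 29.2500 / 0.2740 = 369041.0443 W

369041.0443 W


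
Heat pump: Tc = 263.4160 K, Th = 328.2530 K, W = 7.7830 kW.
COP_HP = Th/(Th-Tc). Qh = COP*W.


COP = 328.2530 / 64.8370 = 5.0627
Qh = 5.0627 * 7.7830 = 39.4033 kW

COP = 5.0627, Qh = 39.4033 kW


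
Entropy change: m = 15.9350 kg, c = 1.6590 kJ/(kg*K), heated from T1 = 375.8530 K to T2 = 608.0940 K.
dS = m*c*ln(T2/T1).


T2/T1 = 1.6179
ln(T2/T1) = 0.4811
dS = 15.9350 * 1.6590 * 0.4811 = 12.7193 kJ/K

12.7193 kJ/K


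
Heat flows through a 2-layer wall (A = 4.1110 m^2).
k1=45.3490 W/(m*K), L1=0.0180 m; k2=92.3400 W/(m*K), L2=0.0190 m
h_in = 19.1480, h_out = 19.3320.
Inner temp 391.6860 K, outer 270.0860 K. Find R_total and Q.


R_conv_in = 1/(19.1480*4.1110) = 0.0127
R_1 = 0.0180/(45.3490*4.1110) = 9.6551e-05
R_2 = 0.0190/(92.3400*4.1110) = 5.0051e-05
R_conv_out = 1/(19.3320*4.1110) = 0.0126
R_total = 0.0254 K/W
Q = 121.6000 / 0.0254 = 4781.1852 W

R_total = 0.0254 K/W, Q = 4781.1852 W


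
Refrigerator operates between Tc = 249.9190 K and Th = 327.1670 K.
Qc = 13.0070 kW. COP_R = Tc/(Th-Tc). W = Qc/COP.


COP = 249.9190 / 77.2480 = 3.2353
W = 13.0070 / 3.2353 = 4.0204 kW

COP = 3.2353, W = 4.0204 kW


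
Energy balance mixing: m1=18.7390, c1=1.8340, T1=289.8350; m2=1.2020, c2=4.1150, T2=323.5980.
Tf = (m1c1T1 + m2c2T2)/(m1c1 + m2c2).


num = 11561.4441
den = 39.3136
Tf = 294.0829 K

294.0829 K


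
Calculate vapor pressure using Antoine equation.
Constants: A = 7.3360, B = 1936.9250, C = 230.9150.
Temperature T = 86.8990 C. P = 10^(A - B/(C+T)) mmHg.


C+T = 317.8140
B/(C+T) = 6.0945
log10(P) = 7.3360 - 6.0945 = 1.2415
P = 10^1.2415 = 17.4372 mmHg

17.4372 mmHg


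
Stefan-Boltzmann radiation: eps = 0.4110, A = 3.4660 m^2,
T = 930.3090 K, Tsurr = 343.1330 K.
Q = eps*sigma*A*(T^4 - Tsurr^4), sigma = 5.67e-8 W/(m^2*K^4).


T^4 = 7.4905e+11
Tsurr^4 = 1.3863e+10
Q = 0.4110 * 5.67e-8 * 3.4660 * 7.3518e+11 = 59381.2644 W

59381.2644 W


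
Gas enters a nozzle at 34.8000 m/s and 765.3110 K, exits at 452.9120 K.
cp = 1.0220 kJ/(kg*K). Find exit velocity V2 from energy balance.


dT = 312.3990 K
2*cp*1000*dT = 638543.5560
V1^2 = 1211.0400
V2 = sqrt(639754.5960) = 799.8466 m/s

799.8466 m/s


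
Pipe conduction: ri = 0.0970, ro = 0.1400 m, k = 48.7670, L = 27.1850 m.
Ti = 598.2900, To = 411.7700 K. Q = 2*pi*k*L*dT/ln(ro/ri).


dT = 186.5200 K
ln(ro/ri) = 0.3669
Q = 2*pi*48.7670*27.1850*186.5200 / 0.3669 = 4234242.4545 W

4234242.4545 W


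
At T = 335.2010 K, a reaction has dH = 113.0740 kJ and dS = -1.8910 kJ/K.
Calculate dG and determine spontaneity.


T*dS = 335.2010 * -1.8910 = -633.8651 kJ
dG = 113.0740 + 633.8651 = 746.9391 kJ (non-spontaneous)

dG = 746.9391 kJ, non-spontaneous


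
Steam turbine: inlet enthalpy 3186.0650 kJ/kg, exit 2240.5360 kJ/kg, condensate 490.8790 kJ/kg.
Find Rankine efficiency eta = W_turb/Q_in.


W = 945.5290 kJ/kg
Q_in = 2695.1860 kJ/kg
eta = 0.3508 = 35.0821%

eta = 35.0821%


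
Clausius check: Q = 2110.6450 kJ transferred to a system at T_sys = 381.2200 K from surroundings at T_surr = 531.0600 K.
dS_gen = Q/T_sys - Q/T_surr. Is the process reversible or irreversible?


dS_sys = 2110.6450/381.2200 = 5.5366 kJ/K
dS_surr = -2110.6450/531.0600 = -3.9744 kJ/K
dS_gen = 5.5366 - 3.9744 = 1.5622 kJ/K (irreversible)

dS_gen = 1.5622 kJ/K, irreversible


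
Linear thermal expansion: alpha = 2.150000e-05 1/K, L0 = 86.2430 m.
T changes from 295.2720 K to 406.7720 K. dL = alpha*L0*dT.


dT = 111.5000 K
dL = 2.150000e-05 * 86.2430 * 111.5000 = 0.206746 m
L_final = 86.449746 m

dL = 0.206746 m


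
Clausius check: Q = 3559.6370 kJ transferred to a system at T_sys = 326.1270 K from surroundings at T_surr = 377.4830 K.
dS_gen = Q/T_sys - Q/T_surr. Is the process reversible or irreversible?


dS_sys = 3559.6370/326.1270 = 10.9149 kJ/K
dS_surr = -3559.6370/377.4830 = -9.4299 kJ/K
dS_gen = 10.9149 - 9.4299 = 1.4850 kJ/K (irreversible)

dS_gen = 1.4850 kJ/K, irreversible


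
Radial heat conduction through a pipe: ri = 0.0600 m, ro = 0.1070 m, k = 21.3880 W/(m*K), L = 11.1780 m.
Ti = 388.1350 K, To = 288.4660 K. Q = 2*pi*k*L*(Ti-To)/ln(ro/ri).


dT = 99.6690 K
ln(ro/ri) = 0.5785
Q = 2*pi*21.3880*11.1780*99.6690 / 0.5785 = 258810.9781 W

258810.9781 W


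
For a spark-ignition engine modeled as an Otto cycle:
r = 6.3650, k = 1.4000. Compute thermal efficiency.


r^(k-1) = 2.0966
eta = 1 - 1/2.0966 = 0.5230 = 52.3041%

52.3041%


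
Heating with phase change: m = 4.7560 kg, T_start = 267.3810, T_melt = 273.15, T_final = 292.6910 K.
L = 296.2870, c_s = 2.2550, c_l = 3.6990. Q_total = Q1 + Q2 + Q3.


Q1 (sensible, solid) = 4.7560 * 2.2550 * 5.7690 = 61.8713 kJ
Q2 (latent) = 4.7560 * 296.2870 = 1409.1410 kJ
Q3 (sensible, liquid) = 4.7560 * 3.6990 * 19.5410 = 343.7739 kJ
Q_total = 1814.7862 kJ

1814.7862 kJ


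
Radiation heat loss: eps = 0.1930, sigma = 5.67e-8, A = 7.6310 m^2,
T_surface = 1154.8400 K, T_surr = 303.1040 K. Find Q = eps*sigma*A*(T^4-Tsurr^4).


T^4 = 1.7786e+12
Tsurr^4 = 8.4405e+09
Q = 0.1930 * 5.67e-8 * 7.6310 * 1.7702e+12 = 147823.4234 W

147823.4234 W


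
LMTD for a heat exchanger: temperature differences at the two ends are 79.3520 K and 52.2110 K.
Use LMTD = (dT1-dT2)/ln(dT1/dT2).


dT1/dT2 = 1.5198
ln(dT1/dT2) = 0.4186
LMTD = 27.1410 / 0.4186 = 64.8375 K

64.8375 K


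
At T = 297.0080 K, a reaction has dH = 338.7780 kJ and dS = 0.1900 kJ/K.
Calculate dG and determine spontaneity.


T*dS = 297.0080 * 0.1900 = 56.4315 kJ
dG = 338.7780 - 56.4315 = 282.3465 kJ (non-spontaneous)

dG = 282.3465 kJ, non-spontaneous


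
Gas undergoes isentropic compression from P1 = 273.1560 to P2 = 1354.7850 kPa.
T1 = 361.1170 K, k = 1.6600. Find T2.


(k-1)/k = 0.3976
(P2/P1)^exp = 1.8902
T2 = 361.1170 * 1.8902 = 682.5838 K

682.5838 K


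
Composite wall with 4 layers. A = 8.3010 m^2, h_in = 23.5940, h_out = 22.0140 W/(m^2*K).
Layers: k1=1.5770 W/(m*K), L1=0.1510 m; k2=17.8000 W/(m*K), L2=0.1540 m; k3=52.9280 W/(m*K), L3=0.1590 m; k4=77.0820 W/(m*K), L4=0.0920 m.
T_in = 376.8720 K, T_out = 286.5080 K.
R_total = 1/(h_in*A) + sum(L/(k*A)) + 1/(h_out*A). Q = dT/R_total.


R_conv_in = 1/(23.5940*8.3010) = 0.0051
R_1 = 0.1510/(1.5770*8.3010) = 0.0115
R_2 = 0.1540/(17.8000*8.3010) = 0.0010
R_3 = 0.1590/(52.9280*8.3010) = 0.0004
R_4 = 0.0920/(77.0820*8.3010) = 0.0001
R_conv_out = 1/(22.0140*8.3010) = 0.0055
R_total = 0.0237 K/W
Q = 90.3640 / 0.0237 = 3819.1104 W

R_total = 0.0237 K/W, Q = 3819.1104 W


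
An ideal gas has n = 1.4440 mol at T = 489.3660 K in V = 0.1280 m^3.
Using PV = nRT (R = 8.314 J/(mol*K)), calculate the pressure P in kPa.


P = nRT/V = 1.4440 * 8.314 * 489.3660 / 0.1280
= 5875.0424 / 0.1280 = 45898.7688 Pa = 45.8988 kPa

45.8988 kPa


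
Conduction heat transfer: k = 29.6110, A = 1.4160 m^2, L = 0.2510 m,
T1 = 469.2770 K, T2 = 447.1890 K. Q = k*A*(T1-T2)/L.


dT = 22.0880 K
Q = 29.6110 * 1.4160 * 22.0880 / 0.2510 = 3689.7675 W

3689.7675 W


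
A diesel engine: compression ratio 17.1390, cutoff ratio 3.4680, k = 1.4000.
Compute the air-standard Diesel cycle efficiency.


r^(k-1) = 3.1160
rc^k = 5.7031
eta = 0.5632 = 56.3166%

56.3166%


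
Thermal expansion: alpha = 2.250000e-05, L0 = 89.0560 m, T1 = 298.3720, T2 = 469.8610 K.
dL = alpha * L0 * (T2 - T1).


dT = 171.4890 K
dL = 2.250000e-05 * 89.0560 * 171.4890 = 0.343623 m
L_final = 89.399623 m

dL = 0.343623 m


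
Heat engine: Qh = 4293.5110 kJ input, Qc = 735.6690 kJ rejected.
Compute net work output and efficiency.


W = 4293.5110 - 735.6690 = 3557.8420 kJ
eta = 3557.8420 / 4293.5110 = 0.8287 = 82.8656%

W = 3557.8420 kJ, eta = 82.8656%


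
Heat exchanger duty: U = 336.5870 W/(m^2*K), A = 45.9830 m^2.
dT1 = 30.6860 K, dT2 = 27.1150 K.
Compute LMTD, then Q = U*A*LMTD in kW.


LMTD = 28.8637 K
Q = 336.5870 * 45.9830 * 28.8637 = 446731.4519 W = 446.7315 kW

446.7315 kW


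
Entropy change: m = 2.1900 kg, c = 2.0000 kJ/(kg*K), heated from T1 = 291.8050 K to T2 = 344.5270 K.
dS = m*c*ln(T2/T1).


T2/T1 = 1.1807
ln(T2/T1) = 0.1661
dS = 2.1900 * 2.0000 * 0.1661 = 0.7275 kJ/K

0.7275 kJ/K


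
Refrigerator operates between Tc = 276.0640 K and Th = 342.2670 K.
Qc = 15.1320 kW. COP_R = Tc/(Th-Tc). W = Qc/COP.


COP = 276.0640 / 66.2030 = 4.1700
W = 15.1320 / 4.1700 = 3.6288 kW

COP = 4.1700, W = 3.6288 kW


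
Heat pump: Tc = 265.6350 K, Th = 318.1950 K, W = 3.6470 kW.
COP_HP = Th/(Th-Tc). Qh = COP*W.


COP = 318.1950 / 52.5600 = 6.0539
Qh = 6.0539 * 3.6470 = 22.0787 kW

COP = 6.0539, Qh = 22.0787 kW


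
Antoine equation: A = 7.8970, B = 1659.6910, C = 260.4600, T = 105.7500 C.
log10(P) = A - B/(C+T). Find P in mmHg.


C+T = 366.2100
B/(C+T) = 4.5321
log10(P) = 7.8970 - 4.5321 = 3.3649
P = 10^3.3649 = 2316.9972 mmHg

2316.9972 mmHg


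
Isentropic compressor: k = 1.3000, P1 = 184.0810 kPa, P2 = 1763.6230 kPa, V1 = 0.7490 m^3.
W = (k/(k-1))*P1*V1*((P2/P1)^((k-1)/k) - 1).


(k-1)/k = 0.2308
(P2/P1)^exp = 1.6845
W = 4.3333 * 184.0810 * 0.7490 * (1.6845 - 1) = 408.9772 kJ

408.9772 kJ


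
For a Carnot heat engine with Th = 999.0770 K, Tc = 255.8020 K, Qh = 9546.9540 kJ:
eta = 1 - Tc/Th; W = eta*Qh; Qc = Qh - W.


eta = 1 - 255.8020/999.0770 = 0.7440
W = 0.7440 * 9546.9540 = 7102.5679 kJ
Qc = 9546.9540 - 7102.5679 = 2444.3861 kJ

eta = 74.3962%, W = 7102.5679 kJ, Qc = 2444.3861 kJ


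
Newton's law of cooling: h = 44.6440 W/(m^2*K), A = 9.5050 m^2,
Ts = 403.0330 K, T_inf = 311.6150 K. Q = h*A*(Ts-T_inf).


dT = 91.4180 K
Q = 44.6440 * 9.5050 * 91.4180 = 38792.4256 W

38792.4256 W


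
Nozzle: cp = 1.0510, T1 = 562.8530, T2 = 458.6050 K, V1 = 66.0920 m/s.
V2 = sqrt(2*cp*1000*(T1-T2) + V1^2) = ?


dT = 104.2480 K
2*cp*1000*dT = 219129.2960
V1^2 = 4368.1525
V2 = sqrt(223497.4485) = 472.7552 m/s

472.7552 m/s


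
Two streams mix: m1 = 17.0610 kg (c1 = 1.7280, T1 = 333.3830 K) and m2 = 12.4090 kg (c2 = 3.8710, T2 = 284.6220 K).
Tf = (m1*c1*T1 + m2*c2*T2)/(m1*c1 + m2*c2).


num = 23500.4860
den = 77.5166
Tf = 303.1670 K

303.1670 K


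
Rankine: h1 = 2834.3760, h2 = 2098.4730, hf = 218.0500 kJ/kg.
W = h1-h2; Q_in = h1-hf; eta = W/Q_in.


W = 735.9030 kJ/kg
Q_in = 2616.3260 kJ/kg
eta = 0.2813 = 28.1273%

eta = 28.1273%


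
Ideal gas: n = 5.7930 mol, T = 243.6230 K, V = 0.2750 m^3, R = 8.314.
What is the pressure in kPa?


P = nRT/V = 5.7930 * 8.314 * 243.6230 / 0.2750
= 11733.6150 / 0.2750 = 42667.6910 Pa = 42.6677 kPa

42.6677 kPa


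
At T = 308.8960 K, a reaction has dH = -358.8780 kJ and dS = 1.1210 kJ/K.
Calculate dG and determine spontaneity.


T*dS = 308.8960 * 1.1210 = 346.2724 kJ
dG = -358.8780 - 346.2724 = -705.1504 kJ (spontaneous)

dG = -705.1504 kJ, spontaneous


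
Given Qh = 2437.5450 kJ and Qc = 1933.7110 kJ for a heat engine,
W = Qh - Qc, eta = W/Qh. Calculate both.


W = 2437.5450 - 1933.7110 = 503.8340 kJ
eta = 503.8340 / 2437.5450 = 0.2067 = 20.6697%

W = 503.8340 kJ, eta = 20.6697%


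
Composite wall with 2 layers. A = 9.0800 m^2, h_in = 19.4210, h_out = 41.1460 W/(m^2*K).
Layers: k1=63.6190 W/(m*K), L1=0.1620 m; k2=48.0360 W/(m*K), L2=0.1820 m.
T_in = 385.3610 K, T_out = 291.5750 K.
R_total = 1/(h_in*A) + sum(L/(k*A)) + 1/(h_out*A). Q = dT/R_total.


R_conv_in = 1/(19.4210*9.0800) = 0.0057
R_1 = 0.1620/(63.6190*9.0800) = 0.0003
R_2 = 0.1820/(48.0360*9.0800) = 0.0004
R_conv_out = 1/(41.1460*9.0800) = 0.0027
R_total = 0.0090 K/W
Q = 93.7860 / 0.0090 = 10368.6979 W

R_total = 0.0090 K/W, Q = 10368.6979 W


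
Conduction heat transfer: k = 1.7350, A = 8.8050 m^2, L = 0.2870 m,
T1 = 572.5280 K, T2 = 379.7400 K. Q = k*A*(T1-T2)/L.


dT = 192.7880 K
Q = 1.7350 * 8.8050 * 192.7880 / 0.2870 = 10261.8802 W

10261.8802 W


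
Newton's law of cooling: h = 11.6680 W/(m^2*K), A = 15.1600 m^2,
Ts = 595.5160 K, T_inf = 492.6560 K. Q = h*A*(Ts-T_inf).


dT = 102.8600 K
Q = 11.6680 * 15.1600 * 102.8600 = 18194.5845 W

18194.5845 W


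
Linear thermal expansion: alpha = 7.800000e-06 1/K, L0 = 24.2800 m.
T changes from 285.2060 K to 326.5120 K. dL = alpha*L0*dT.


dT = 41.3060 K
dL = 7.800000e-06 * 24.2800 * 41.3060 = 0.007823 m
L_final = 24.287823 m

dL = 0.007823 m


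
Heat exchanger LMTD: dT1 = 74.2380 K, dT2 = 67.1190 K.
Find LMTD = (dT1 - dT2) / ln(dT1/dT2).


dT1/dT2 = 1.1061
ln(dT1/dT2) = 0.1008
LMTD = 7.1190 / 0.1008 = 70.6187 K

70.6187 K


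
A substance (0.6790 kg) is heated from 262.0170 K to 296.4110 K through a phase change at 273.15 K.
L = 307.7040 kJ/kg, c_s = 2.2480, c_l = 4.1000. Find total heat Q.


Q1 (sensible, solid) = 0.6790 * 2.2480 * 11.1330 = 16.9933 kJ
Q2 (latent) = 0.6790 * 307.7040 = 208.9310 kJ
Q3 (sensible, liquid) = 0.6790 * 4.1000 * 23.2610 = 64.7563 kJ
Q_total = 290.6806 kJ

290.6806 kJ


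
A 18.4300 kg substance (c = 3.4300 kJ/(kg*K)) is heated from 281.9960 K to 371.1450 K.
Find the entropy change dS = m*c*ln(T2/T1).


T2/T1 = 1.3161
ln(T2/T1) = 0.2747
dS = 18.4300 * 3.4300 * 0.2747 = 17.3651 kJ/K

17.3651 kJ/K


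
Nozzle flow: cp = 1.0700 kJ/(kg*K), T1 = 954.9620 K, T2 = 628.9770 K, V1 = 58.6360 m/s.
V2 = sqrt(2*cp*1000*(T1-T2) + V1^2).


dT = 325.9850 K
2*cp*1000*dT = 697607.9000
V1^2 = 3438.1805
V2 = sqrt(701046.0805) = 837.2849 m/s

837.2849 m/s


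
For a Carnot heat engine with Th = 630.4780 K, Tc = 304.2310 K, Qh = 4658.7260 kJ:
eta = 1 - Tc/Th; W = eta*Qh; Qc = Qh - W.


eta = 1 - 304.2310/630.4780 = 0.5175
W = 0.5175 * 4658.7260 = 2410.7033 kJ
Qc = 4658.7260 - 2410.7033 = 2248.0227 kJ

eta = 51.7460%, W = 2410.7033 kJ, Qc = 2248.0227 kJ


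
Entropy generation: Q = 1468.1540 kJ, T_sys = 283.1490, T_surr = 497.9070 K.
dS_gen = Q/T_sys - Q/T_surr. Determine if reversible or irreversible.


dS_sys = 1468.1540/283.1490 = 5.1851 kJ/K
dS_surr = -1468.1540/497.9070 = -2.9487 kJ/K
dS_gen = 5.1851 - 2.9487 = 2.2364 kJ/K (irreversible)

dS_gen = 2.2364 kJ/K, irreversible


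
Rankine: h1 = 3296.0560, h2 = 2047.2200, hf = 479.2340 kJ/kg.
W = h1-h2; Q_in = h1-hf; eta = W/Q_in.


W = 1248.8360 kJ/kg
Q_in = 2816.8220 kJ/kg
eta = 0.4433 = 44.3349%

eta = 44.3349%


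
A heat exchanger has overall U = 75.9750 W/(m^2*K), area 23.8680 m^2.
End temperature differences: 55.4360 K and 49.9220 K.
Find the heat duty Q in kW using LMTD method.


LMTD = 52.6309 K
Q = 75.9750 * 23.8680 * 52.6309 = 95439.3058 W = 95.4393 kW

95.4393 kW


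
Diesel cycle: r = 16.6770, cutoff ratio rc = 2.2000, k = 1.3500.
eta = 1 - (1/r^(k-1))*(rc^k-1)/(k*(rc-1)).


r^(k-1) = 2.6776
rc^k = 2.8991
eta = 0.5622 = 56.2173%

56.2173%


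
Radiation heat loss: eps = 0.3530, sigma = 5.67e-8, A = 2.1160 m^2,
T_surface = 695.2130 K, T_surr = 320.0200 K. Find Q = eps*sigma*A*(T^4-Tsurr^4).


T^4 = 2.3360e+11
Tsurr^4 = 1.0488e+10
Q = 0.3530 * 5.67e-8 * 2.1160 * 2.2311e+11 = 9449.1828 W

9449.1828 W


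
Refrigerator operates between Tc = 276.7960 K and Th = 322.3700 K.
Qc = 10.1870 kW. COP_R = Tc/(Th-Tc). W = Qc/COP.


COP = 276.7960 / 45.5740 = 6.0736
W = 10.1870 / 6.0736 = 1.6773 kW

COP = 6.0736, W = 1.6773 kW


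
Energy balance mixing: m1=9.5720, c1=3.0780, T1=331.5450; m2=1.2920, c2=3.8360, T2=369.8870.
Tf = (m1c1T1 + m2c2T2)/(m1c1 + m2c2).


num = 11601.3844
den = 34.4187
Tf = 337.0660 K

337.0660 K


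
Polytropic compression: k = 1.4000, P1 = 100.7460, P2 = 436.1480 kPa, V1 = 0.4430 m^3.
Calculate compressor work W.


(k-1)/k = 0.2857
(P2/P1)^exp = 1.5200
W = 3.5000 * 100.7460 * 0.4430 * (1.5200 - 1) = 81.2202 kJ

81.2202 kJ


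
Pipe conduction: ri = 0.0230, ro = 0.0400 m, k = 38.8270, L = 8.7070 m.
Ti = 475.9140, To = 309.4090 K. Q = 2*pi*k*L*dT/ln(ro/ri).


dT = 166.5050 K
ln(ro/ri) = 0.5534
Q = 2*pi*38.8270*8.7070*166.5050 / 0.5534 = 639119.3377 W

639119.3377 W


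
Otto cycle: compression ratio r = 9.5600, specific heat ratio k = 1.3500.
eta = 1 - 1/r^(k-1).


r^(k-1) = 2.2037
eta = 1 - 1/2.2037 = 0.5462 = 54.6226%

54.6226%


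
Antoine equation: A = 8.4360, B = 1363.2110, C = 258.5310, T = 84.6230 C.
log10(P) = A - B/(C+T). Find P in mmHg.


C+T = 343.1540
B/(C+T) = 3.9726
log10(P) = 8.4360 - 3.9726 = 4.4634
P = 10^4.4634 = 29067.4892 mmHg

29067.4892 mmHg


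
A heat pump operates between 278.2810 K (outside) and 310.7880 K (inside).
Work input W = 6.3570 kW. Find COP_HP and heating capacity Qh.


COP = 310.7880 / 32.5070 = 9.5606
Qh = 9.5606 * 6.3570 = 60.7770 kW

COP = 9.5606, Qh = 60.7770 kW


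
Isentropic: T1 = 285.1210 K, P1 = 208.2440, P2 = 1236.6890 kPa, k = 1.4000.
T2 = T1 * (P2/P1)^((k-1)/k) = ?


(k-1)/k = 0.2857
(P2/P1)^exp = 1.6636
T2 = 285.1210 * 1.6636 = 474.3325 K

474.3325 K


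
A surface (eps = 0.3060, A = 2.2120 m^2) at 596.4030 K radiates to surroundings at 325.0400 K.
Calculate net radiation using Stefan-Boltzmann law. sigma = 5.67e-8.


T^4 = 1.2652e+11
Tsurr^4 = 1.1162e+10
Q = 0.3060 * 5.67e-8 * 2.2120 * 1.1536e+11 = 4427.2793 W

4427.2793 W


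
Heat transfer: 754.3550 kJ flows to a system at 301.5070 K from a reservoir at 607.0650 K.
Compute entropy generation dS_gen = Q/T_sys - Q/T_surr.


dS_sys = 754.3550/301.5070 = 2.5019 kJ/K
dS_surr = -754.3550/607.0650 = -1.2426 kJ/K
dS_gen = 2.5019 - 1.2426 = 1.2593 kJ/K (irreversible)

dS_gen = 1.2593 kJ/K, irreversible


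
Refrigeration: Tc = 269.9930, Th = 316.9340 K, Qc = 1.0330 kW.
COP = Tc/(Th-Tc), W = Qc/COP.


COP = 269.9930 / 46.9410 = 5.7518
W = 1.0330 / 5.7518 = 0.1796 kW

COP = 5.7518, W = 0.1796 kW


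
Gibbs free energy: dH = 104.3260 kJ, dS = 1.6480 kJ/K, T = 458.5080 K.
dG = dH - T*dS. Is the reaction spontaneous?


T*dS = 458.5080 * 1.6480 = 755.6212 kJ
dG = 104.3260 - 755.6212 = -651.2952 kJ (spontaneous)

dG = -651.2952 kJ, spontaneous


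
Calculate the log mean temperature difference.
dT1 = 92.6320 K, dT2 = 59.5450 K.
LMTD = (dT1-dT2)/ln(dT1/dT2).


dT1/dT2 = 1.5557
ln(dT1/dT2) = 0.4419
LMTD = 33.0870 / 0.4419 = 74.8740 K

74.8740 K


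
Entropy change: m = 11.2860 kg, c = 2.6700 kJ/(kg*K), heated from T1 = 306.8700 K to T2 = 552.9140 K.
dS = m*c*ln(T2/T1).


T2/T1 = 1.8018
ln(T2/T1) = 0.5888
dS = 11.2860 * 2.6700 * 0.5888 = 17.7420 kJ/K

17.7420 kJ/K


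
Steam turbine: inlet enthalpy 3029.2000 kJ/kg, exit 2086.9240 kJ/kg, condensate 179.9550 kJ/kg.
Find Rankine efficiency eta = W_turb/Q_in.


W = 942.2760 kJ/kg
Q_in = 2849.2450 kJ/kg
eta = 0.3307 = 33.0711%

eta = 33.0711%


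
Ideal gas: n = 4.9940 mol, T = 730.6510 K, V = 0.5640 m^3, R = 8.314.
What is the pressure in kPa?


P = nRT/V = 4.9940 * 8.314 * 730.6510 / 0.5640
= 30336.7143 / 0.5640 = 53788.5005 Pa = 53.7885 kPa

53.7885 kPa


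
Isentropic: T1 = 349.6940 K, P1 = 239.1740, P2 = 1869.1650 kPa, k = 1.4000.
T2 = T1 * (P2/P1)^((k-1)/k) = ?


(k-1)/k = 0.2857
(P2/P1)^exp = 1.7994
T2 = 349.6940 * 1.7994 = 629.2339 K

629.2339 K


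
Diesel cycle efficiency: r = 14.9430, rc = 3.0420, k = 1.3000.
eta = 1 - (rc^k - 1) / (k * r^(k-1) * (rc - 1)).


r^(k-1) = 2.2508
rc^k = 4.2472
eta = 0.4565 = 45.6519%

45.6519%


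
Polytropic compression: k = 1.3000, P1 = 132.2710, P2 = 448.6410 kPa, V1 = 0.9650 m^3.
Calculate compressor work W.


(k-1)/k = 0.2308
(P2/P1)^exp = 1.3256
W = 4.3333 * 132.2710 * 0.9650 * (1.3256 - 1) = 180.0859 kJ

180.0859 kJ


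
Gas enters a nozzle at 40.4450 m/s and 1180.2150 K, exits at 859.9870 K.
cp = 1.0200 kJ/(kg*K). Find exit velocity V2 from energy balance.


dT = 320.2280 K
2*cp*1000*dT = 653265.1200
V1^2 = 1635.7980
V2 = sqrt(654900.9180) = 809.2595 m/s

809.2595 m/s


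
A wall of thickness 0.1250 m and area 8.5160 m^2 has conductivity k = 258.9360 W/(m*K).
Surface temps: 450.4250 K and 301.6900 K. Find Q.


dT = 148.7350 K
Q = 258.9360 * 8.5160 * 148.7350 / 0.1250 = 2623803.1696 W

2623803.1696 W


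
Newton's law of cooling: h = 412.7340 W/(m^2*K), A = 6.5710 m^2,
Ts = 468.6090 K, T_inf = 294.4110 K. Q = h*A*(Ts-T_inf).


dT = 174.1980 K
Q = 412.7340 * 6.5710 * 174.1980 = 472438.0607 W

472438.0607 W


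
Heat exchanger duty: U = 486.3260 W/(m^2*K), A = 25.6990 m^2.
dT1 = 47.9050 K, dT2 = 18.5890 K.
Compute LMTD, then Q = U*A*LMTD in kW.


LMTD = 30.9682 K
Q = 486.3260 * 25.6990 * 30.9682 = 387042.8455 W = 387.0428 kW

387.0428 kW


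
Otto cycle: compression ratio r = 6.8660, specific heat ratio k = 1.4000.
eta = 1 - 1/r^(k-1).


r^(k-1) = 2.1611
eta = 1 - 1/2.1611 = 0.5373 = 53.7280%

53.7280%


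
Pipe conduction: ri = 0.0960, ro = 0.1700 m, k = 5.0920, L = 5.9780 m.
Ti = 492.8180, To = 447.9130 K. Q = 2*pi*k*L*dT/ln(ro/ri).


dT = 44.9050 K
ln(ro/ri) = 0.5715
Q = 2*pi*5.0920*5.9780*44.9050 / 0.5715 = 15029.3587 W

15029.3587 W


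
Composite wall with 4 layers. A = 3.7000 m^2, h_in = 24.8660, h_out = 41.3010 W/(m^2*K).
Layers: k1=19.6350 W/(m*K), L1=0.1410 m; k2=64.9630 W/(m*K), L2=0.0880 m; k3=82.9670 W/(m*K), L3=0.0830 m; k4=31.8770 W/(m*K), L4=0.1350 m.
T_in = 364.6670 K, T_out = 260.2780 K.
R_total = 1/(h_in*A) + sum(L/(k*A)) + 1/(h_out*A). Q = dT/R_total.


R_conv_in = 1/(24.8660*3.7000) = 0.0109
R_1 = 0.1410/(19.6350*3.7000) = 0.0019
R_2 = 0.0880/(64.9630*3.7000) = 0.0004
R_3 = 0.0830/(82.9670*3.7000) = 0.0003
R_4 = 0.1350/(31.8770*3.7000) = 0.0011
R_conv_out = 1/(41.3010*3.7000) = 0.0065
R_total = 0.0211 K/W
Q = 104.3890 / 0.0211 = 4939.1757 W

R_total = 0.0211 K/W, Q = 4939.1757 W


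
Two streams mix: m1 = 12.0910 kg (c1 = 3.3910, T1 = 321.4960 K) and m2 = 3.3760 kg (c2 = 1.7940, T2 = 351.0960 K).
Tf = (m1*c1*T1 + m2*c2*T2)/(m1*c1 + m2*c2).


num = 15307.9512
den = 47.0571
Tf = 325.3057 K

325.3057 K


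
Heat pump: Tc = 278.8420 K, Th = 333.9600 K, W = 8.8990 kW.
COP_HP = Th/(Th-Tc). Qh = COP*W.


COP = 333.9600 / 55.1180 = 6.0590
Qh = 6.0590 * 8.8990 = 53.9190 kW

COP = 6.0590, Qh = 53.9190 kW


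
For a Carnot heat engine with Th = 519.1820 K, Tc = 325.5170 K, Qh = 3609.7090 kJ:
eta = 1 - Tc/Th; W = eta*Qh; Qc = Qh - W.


eta = 1 - 325.5170/519.1820 = 0.3730
W = 0.3730 * 3609.7090 = 1346.4918 kJ
Qc = 3609.7090 - 1346.4918 = 2263.2172 kJ

eta = 37.3019%, W = 1346.4918 kJ, Qc = 2263.2172 kJ


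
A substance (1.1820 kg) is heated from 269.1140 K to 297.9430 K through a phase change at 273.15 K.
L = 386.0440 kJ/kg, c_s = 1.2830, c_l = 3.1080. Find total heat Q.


Q1 (sensible, solid) = 1.1820 * 1.2830 * 4.0360 = 6.1206 kJ
Q2 (latent) = 1.1820 * 386.0440 = 456.3040 kJ
Q3 (sensible, liquid) = 1.1820 * 3.1080 * 24.7930 = 91.0810 kJ
Q_total = 553.5056 kJ

553.5056 kJ


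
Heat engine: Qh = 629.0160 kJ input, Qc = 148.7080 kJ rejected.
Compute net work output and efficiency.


W = 629.0160 - 148.7080 = 480.3080 kJ
eta = 480.3080 / 629.0160 = 0.7636 = 76.3586%

W = 480.3080 kJ, eta = 76.3586%


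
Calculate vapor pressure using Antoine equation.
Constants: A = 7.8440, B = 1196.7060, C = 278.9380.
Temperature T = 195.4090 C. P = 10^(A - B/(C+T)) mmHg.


C+T = 474.3470
B/(C+T) = 2.5228
log10(P) = 7.8440 - 2.5228 = 5.3212
P = 10^5.3212 = 209483.9207 mmHg

209483.9207 mmHg


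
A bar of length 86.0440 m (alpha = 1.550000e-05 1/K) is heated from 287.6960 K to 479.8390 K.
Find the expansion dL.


dT = 192.1430 K
dL = 1.550000e-05 * 86.0440 * 192.1430 = 0.256258 m
L_final = 86.300258 m

dL = 0.256258 m


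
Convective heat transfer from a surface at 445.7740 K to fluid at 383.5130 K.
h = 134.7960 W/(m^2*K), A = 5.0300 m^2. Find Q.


dT = 62.2610 K
Q = 134.7960 * 5.0300 * 62.2610 = 42214.4448 W

42214.4448 W


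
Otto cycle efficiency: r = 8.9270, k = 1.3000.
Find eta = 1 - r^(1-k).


r^(k-1) = 1.9285
eta = 1 - 1/1.9285 = 0.4815 = 48.1453%

48.1453%


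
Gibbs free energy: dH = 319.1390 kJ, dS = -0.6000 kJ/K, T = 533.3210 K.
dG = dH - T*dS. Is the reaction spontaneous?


T*dS = 533.3210 * -0.6000 = -319.9926 kJ
dG = 319.1390 + 319.9926 = 639.1316 kJ (non-spontaneous)

dG = 639.1316 kJ, non-spontaneous


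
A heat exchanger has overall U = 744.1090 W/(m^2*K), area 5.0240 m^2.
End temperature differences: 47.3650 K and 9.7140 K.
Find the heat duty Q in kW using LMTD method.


LMTD = 23.7648 K
Q = 744.1090 * 5.0240 * 23.7648 = 88842.5582 W = 88.8426 kW

88.8426 kW


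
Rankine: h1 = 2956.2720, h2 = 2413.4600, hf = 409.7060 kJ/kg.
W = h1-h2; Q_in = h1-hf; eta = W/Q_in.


W = 542.8120 kJ/kg
Q_in = 2546.5660 kJ/kg
eta = 0.2132 = 21.3154%

eta = 21.3154%


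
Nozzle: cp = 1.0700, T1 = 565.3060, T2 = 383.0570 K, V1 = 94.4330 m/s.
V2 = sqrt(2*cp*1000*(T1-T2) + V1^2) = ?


dT = 182.2490 K
2*cp*1000*dT = 390012.8600
V1^2 = 8917.5915
V2 = sqrt(398930.4515) = 631.6094 m/s

631.6094 m/s


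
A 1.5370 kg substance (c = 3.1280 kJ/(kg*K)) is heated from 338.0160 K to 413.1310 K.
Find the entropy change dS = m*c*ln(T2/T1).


T2/T1 = 1.2222
ln(T2/T1) = 0.2007
dS = 1.5370 * 3.1280 * 0.2007 = 0.9648 kJ/K

0.9648 kJ/K


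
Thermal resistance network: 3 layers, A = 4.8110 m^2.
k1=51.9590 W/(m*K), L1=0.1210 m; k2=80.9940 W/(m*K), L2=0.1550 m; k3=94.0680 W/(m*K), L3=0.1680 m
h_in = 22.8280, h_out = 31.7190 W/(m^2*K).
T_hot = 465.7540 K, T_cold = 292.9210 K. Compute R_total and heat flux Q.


R_conv_in = 1/(22.8280*4.8110) = 0.0091
R_1 = 0.1210/(51.9590*4.8110) = 0.0005
R_2 = 0.1550/(80.9940*4.8110) = 0.0004
R_3 = 0.1680/(94.0680*4.8110) = 0.0004
R_conv_out = 1/(31.7190*4.8110) = 0.0066
R_total = 0.0169 K/W
Q = 172.8330 / 0.0169 = 10219.8637 W

R_total = 0.0169 K/W, Q = 10219.8637 W


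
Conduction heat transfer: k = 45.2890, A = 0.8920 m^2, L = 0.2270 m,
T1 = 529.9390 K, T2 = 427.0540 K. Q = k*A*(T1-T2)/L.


dT = 102.8850 K
Q = 45.2890 * 0.8920 * 102.8850 / 0.2270 = 18309.8080 W

18309.8080 W


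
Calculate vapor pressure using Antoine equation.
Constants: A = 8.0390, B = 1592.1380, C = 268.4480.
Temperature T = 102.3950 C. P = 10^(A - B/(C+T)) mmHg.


C+T = 370.8430
B/(C+T) = 4.2933
log10(P) = 8.0390 - 4.2933 = 3.7457
P = 10^3.7457 = 5568.0878 mmHg

5568.0878 mmHg


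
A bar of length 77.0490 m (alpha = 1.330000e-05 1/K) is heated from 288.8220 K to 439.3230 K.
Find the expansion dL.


dT = 150.5010 K
dL = 1.330000e-05 * 77.0490 * 150.5010 = 0.154226 m
L_final = 77.203226 m

dL = 0.154226 m


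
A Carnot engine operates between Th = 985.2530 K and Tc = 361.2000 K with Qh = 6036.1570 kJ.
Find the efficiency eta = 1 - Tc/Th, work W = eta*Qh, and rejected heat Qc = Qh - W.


eta = 1 - 361.2000/985.2530 = 0.6334
W = 0.6334 * 6036.1570 = 3823.2636 kJ
Qc = 6036.1570 - 3823.2636 = 2212.8934 kJ

eta = 63.3394%, W = 3823.2636 kJ, Qc = 2212.8934 kJ


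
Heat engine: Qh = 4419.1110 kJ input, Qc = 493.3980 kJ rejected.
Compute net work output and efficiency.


W = 4419.1110 - 493.3980 = 3925.7130 kJ
eta = 3925.7130 / 4419.1110 = 0.8883 = 88.8349%

W = 3925.7130 kJ, eta = 88.8349%


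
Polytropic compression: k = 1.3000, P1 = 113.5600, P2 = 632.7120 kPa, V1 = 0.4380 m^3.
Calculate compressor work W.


(k-1)/k = 0.2308
(P2/P1)^exp = 1.4864
W = 4.3333 * 113.5600 * 0.4380 * (1.4864 - 1) = 104.8472 kJ

104.8472 kJ


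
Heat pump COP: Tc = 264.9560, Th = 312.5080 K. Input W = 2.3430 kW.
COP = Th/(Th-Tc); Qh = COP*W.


COP = 312.5080 / 47.5520 = 6.5719
Qh = 6.5719 * 2.3430 = 15.3980 kW

COP = 6.5719, Qh = 15.3980 kW


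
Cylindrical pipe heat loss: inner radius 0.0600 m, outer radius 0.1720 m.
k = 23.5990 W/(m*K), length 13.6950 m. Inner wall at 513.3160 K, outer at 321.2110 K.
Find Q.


dT = 192.1050 K
ln(ro/ri) = 1.0531
Q = 2*pi*23.5990*13.6950*192.1050 / 1.0531 = 370411.0867 W

370411.0867 W


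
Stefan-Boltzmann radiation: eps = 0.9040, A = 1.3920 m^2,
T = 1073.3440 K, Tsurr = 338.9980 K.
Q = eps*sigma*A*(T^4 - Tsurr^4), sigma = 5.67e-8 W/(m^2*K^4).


T^4 = 1.3273e+12
Tsurr^4 = 1.3207e+10
Q = 0.9040 * 5.67e-8 * 1.3920 * 1.3141e+12 = 93756.9534 W

93756.9534 W


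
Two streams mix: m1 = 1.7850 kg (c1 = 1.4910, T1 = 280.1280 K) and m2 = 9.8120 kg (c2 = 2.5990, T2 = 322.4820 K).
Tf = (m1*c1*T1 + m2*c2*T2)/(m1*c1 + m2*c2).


num = 8969.2811
den = 28.1628
Tf = 318.4795 K

318.4795 K


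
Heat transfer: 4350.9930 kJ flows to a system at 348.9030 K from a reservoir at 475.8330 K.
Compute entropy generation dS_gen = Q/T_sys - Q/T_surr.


dS_sys = 4350.9930/348.9030 = 12.4705 kJ/K
dS_surr = -4350.9930/475.8330 = -9.1439 kJ/K
dS_gen = 12.4705 - 9.1439 = 3.3265 kJ/K (irreversible)

dS_gen = 3.3265 kJ/K, irreversible


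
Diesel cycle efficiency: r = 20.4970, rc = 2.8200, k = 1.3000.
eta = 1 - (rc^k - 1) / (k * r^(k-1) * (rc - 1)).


r^(k-1) = 2.4746
rc^k = 3.8488
eta = 0.5134 = 51.3438%

51.3438%


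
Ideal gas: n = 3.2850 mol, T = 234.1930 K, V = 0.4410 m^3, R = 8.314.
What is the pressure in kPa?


P = nRT/V = 3.2850 * 8.314 * 234.1930 / 0.4410
= 6396.1598 / 0.4410 = 14503.7637 Pa = 14.5038 kPa

14.5038 kPa


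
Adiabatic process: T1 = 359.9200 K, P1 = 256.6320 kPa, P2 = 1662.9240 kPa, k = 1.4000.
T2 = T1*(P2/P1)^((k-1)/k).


(k-1)/k = 0.2857
(P2/P1)^exp = 1.7056
T2 = 359.9200 * 1.7056 = 613.8761 K

613.8761 K


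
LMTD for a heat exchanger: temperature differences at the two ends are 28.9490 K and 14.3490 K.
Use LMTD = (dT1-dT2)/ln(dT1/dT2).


dT1/dT2 = 2.0175
ln(dT1/dT2) = 0.7019
LMTD = 14.6000 / 0.7019 = 20.8020 K

20.8020 K


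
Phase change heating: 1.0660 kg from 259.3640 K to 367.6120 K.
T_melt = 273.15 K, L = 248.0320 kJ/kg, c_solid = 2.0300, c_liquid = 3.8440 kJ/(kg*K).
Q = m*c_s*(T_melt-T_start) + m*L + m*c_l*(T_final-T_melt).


Q1 (sensible, solid) = 1.0660 * 2.0300 * 13.7860 = 29.8326 kJ
Q2 (latent) = 1.0660 * 248.0320 = 264.4021 kJ
Q3 (sensible, liquid) = 1.0660 * 3.8440 * 94.4620 = 387.0773 kJ
Q_total = 681.3121 kJ

681.3121 kJ


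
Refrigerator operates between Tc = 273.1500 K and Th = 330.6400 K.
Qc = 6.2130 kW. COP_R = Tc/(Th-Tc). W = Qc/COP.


COP = 273.1500 / 57.4900 = 4.7513
W = 6.2130 / 4.7513 = 1.3077 kW

COP = 4.7513, W = 1.3077 kW


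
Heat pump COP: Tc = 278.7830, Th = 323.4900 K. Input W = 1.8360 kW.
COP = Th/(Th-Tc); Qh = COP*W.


COP = 323.4900 / 44.7070 = 7.2358
Qh = 7.2358 * 1.8360 = 13.2849 kW

COP = 7.2358, Qh = 13.2849 kW


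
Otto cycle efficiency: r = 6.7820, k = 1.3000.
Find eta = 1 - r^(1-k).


r^(k-1) = 1.7759
eta = 1 - 1/1.7759 = 0.4369 = 43.6891%

43.6891%


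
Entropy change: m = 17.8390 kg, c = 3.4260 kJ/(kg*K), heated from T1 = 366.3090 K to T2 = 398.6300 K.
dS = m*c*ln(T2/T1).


T2/T1 = 1.0882
ln(T2/T1) = 0.0846
dS = 17.8390 * 3.4260 * 0.0846 = 5.1678 kJ/K

5.1678 kJ/K


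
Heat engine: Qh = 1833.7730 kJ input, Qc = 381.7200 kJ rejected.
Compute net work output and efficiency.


W = 1833.7730 - 381.7200 = 1452.0530 kJ
eta = 1452.0530 / 1833.7730 = 0.7918 = 79.1839%

W = 1452.0530 kJ, eta = 79.1839%


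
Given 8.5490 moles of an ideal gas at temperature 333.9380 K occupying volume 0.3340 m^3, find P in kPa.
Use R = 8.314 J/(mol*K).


P = nRT/V = 8.5490 * 8.314 * 333.9380 / 0.3340
= 23735.1062 / 0.3340 = 71063.1922 Pa = 71.0632 kPa

71.0632 kPa


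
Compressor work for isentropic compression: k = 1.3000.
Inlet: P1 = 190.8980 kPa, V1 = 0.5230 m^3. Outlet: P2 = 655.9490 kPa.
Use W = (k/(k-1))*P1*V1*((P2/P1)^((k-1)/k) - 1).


(k-1)/k = 0.2308
(P2/P1)^exp = 1.3296
W = 4.3333 * 190.8980 * 0.5230 * (1.3296 - 1) = 142.5806 kJ

142.5806 kJ


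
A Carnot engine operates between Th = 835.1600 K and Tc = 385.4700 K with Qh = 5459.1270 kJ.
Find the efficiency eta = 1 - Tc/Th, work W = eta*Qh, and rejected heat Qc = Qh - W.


eta = 1 - 385.4700/835.1600 = 0.5384
W = 0.5384 * 5459.1270 = 2939.4545 kJ
Qc = 5459.1270 - 2939.4545 = 2519.6725 kJ

eta = 53.8448%, W = 2939.4545 kJ, Qc = 2519.6725 kJ


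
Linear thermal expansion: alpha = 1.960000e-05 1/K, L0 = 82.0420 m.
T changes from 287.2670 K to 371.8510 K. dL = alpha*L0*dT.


dT = 84.5840 K
dL = 1.960000e-05 * 82.0420 * 84.5840 = 0.136013 m
L_final = 82.178013 m

dL = 0.136013 m
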